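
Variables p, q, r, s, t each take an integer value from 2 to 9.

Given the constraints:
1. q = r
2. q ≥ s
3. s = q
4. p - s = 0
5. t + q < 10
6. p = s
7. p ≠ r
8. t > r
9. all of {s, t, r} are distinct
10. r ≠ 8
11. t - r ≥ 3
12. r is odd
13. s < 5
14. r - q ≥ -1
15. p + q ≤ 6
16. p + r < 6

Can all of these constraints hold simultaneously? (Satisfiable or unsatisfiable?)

Unsatisfiable

From constraints 1, 3, and 6, p = s = q = r, so p = r. But constraint 7 says p ≠ r. Contradiction.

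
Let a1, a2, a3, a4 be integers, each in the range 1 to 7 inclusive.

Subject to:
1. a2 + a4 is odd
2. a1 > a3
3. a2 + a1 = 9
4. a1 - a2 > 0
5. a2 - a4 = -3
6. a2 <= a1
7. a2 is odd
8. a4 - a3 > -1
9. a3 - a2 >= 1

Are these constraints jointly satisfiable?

One satisfying assignment is a1 = 6, a2 = 3, a3 = 5, a4 = 6.
For the less obvious constraints — constraint 3: a2 + a1 = 9; constraint 4: a1 - a2 = 3; constraint 5: a2 - a4 = -3 — and the others hold by inspection.

Satisfiable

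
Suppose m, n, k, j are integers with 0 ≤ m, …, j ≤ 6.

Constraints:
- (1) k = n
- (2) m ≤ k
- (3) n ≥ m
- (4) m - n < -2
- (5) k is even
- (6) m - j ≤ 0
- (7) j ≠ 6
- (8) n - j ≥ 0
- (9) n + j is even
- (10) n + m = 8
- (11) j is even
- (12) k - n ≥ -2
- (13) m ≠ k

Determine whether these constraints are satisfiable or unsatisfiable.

Take m = 2, n = 6, k = 6, j = 4. Then constraint 4: m - n = -4; constraint 6: m - j = -2; constraint 8: n - j = 2, and every other listed constraint is also met.

Satisfiable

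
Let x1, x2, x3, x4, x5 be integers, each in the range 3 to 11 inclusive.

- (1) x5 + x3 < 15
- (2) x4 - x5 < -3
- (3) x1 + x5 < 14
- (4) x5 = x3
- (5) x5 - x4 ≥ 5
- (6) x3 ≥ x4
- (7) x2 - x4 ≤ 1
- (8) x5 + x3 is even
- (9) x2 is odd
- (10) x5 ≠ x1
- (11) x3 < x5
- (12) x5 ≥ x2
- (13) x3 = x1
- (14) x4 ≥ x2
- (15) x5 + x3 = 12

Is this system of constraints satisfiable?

Unsatisfiable

From constraints 4 and 13, x5 = x3 = x1, so x5 = x1. But constraint 10 says x5 ≠ x1. Contradiction.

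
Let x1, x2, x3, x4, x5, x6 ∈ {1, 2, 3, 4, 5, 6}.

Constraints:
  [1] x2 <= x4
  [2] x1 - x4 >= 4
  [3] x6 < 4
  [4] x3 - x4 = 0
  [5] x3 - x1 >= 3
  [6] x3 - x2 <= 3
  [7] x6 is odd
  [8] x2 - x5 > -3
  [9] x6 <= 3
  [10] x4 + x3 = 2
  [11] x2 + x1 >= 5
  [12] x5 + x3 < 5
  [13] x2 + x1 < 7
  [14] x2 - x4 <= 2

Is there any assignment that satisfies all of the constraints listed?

Constraints 2, 5, 6, and 14 give x1 − x4 ≥ 4, x4 − x2 ≥ -2, x2 − x3 ≥ -3, x3 − x1 ≥ 3.
Adding all 4 inequalities: the left sides telescope to 0, and the right sides sum to 4 + (-2) + (-3) + 3 = 2. So 0 ≥ 2, which is false.

Unsatisfiable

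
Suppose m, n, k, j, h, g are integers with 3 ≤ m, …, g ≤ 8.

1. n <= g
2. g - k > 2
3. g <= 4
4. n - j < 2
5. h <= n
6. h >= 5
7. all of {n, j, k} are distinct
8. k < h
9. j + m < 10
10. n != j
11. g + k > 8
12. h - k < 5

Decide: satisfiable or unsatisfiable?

From constraints 5 and 6: n ≥ h and h ≥ 5, so n ≥ 5. From constraints 1 and 3: n ≤ g and g ≤ 4, so n ≤ 4. But 4 < 5, so no value of n works.

Unsatisfiable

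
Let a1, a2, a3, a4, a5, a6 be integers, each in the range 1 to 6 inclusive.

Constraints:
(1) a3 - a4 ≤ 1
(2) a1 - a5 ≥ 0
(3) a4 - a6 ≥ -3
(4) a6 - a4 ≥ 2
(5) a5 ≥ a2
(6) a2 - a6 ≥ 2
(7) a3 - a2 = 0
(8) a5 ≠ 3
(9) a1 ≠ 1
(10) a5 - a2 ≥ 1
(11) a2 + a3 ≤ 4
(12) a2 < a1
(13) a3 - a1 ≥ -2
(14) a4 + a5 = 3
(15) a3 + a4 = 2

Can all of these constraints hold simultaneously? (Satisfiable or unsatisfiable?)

Unsatisfiable

Constraints 1, 2, 4, 6, 10, and 13 give a1 − a5 ≥ 0, a5 − a2 ≥ 1, a2 − a6 ≥ 2, a6 − a4 ≥ 2, a4 − a3 ≥ -1, a3 − a1 ≥ -2.
Adding all 6 inequalities: the left sides telescope to 0, and the right sides sum to 0 + 1 + 2 + 2 + (-1) + (-2) = 2. So 0 ≥ 2, which is false.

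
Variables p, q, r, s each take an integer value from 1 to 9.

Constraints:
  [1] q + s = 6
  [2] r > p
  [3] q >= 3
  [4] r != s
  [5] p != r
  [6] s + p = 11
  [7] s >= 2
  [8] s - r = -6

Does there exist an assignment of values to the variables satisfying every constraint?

Try p = 8, q = 3, r = 9, s = 3.
Check constraint 1: q + s = 6; constraint 6: s + p = 11; constraint 8: s - r = -6. The remaining constraints are straightforward to verify.

Satisfiable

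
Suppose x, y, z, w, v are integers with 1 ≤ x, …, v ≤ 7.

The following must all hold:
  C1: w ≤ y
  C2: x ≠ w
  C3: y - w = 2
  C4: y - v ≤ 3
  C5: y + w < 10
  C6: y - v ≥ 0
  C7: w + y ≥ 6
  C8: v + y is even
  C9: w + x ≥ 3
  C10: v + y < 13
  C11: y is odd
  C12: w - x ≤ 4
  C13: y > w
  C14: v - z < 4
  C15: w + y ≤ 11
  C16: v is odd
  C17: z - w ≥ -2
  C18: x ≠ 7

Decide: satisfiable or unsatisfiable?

One satisfying assignment is x = 1, y = 5, z = 2, w = 3, v = 5.
For the less obvious constraints — constraint 3: y - w = 2; constraint 4: y - v = 0; constraint 5: y + w = 8 — and the others hold by inspection.

Satisfiable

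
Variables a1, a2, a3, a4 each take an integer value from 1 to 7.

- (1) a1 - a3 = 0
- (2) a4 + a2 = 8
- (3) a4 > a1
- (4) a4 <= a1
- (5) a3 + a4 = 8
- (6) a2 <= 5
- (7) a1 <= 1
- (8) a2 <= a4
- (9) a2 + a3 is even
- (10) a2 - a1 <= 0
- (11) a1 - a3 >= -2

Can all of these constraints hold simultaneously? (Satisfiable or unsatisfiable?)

Unsatisfiable

From constraints 4 and 7: a4 ≤ a1 ≤ 1. From constraint 6: a2 ≤ 5. Hence a4 + a2 ≤ 6. But constraint 2 requires a4 + a2 = 8, and 8 > 6. Contradiction.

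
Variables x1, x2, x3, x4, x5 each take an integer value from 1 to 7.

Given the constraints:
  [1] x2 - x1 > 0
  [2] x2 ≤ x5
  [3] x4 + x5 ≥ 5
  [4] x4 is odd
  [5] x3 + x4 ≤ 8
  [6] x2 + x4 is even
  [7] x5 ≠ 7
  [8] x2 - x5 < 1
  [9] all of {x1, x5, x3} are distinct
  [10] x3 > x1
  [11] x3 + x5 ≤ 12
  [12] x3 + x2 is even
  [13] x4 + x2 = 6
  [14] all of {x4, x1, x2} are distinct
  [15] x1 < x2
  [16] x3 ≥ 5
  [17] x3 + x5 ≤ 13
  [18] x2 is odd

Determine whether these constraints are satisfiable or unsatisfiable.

Satisfiable

Setting (x1, x2, x3, x4, x5) = (4, 5, 7, 1, 5) satisfies everything: constraint 1: x2 - x1 = 1; constraint 3: x4 + x5 = 6; constraint 5: x3 + x4 = 8, and the others follow.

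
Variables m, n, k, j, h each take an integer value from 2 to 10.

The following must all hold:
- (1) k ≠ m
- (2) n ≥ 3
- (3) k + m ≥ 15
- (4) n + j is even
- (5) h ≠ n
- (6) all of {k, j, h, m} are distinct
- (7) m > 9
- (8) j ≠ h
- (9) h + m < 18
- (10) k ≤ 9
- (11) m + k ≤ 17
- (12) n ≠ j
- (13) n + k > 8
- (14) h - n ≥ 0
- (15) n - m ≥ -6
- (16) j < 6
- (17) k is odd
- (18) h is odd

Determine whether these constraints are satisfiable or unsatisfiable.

Setting (m, n, k, j, h) = (10, 6, 5, 2, 7) satisfies everything: constraint 3: k + m = 15; constraint 9: h + m = 17; constraint 11: m + k = 15, and the others follow.

Satisfiable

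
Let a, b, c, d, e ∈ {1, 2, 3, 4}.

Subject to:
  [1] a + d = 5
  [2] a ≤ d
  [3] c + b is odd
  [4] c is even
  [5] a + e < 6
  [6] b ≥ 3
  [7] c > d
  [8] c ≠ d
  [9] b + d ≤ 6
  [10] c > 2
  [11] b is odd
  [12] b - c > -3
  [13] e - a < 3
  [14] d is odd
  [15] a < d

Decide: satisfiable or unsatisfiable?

Satisfiable

Take a = 2, b = 3, c = 4, d = 3, e = 3. Then constraint 1: a + d = 5; constraint 5: a + e = 5; constraint 9: b + d = 6, and every other listed constraint is also met.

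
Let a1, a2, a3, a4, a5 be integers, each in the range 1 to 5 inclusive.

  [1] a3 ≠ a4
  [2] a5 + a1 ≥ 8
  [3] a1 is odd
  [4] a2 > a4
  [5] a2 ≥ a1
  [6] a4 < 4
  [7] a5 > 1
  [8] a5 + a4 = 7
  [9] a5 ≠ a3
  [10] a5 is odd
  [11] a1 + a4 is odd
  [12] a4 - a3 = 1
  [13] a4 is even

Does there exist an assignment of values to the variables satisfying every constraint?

Satisfiable

Setting (a1, a2, a3, a4, a5) = (3, 5, 1, 2, 5) satisfies everything: constraint 2: a5 + a1 = 8; constraint 8: a5 + a4 = 7; constraint 12: a4 - a3 = 1, and the others follow.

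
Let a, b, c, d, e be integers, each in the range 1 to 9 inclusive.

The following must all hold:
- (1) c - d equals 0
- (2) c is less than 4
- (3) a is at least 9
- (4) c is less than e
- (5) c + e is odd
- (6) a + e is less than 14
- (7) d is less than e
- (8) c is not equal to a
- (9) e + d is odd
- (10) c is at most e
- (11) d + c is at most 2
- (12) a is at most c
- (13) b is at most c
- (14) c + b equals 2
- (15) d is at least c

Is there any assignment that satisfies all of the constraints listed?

From constraints 3 and 12: c ≥ a and a ≥ 9, so c ≥ 9. From constraint 2: c ≤ 3. But 3 < 9, so no value of c works.

Unsatisfiable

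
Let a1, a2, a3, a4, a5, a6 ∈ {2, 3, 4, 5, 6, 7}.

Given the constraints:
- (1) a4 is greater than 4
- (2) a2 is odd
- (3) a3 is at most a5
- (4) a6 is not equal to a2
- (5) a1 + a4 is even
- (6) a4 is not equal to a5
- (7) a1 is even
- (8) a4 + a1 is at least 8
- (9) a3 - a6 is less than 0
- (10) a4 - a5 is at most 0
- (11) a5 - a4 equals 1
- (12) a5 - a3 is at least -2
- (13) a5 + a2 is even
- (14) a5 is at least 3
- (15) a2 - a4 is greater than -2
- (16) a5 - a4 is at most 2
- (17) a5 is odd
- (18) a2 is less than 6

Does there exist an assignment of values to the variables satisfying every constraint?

Satisfiable

Take a1 = 2, a2 = 5, a3 = 6, a4 = 6, a5 = 7, a6 = 7. Then constraint 8: a4 + a1 = 8; constraint 9: a3 - a6 = -1; constraint 10: a4 - a5 = -1, and every other listed constraint is also met.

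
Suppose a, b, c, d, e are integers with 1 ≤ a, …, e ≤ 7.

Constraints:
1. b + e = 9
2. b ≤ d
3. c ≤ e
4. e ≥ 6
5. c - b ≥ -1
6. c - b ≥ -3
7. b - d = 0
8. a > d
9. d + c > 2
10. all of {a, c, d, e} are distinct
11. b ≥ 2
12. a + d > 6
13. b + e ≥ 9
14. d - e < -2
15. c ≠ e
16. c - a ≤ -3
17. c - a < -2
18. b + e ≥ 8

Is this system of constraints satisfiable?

Satisfiable

Take a = 6, b = 2, c = 1, d = 2, e = 7. Then constraint 1: b + e = 9; constraint 5: c - b = -1; constraint 6: c - b = -1, and every other listed constraint is also met.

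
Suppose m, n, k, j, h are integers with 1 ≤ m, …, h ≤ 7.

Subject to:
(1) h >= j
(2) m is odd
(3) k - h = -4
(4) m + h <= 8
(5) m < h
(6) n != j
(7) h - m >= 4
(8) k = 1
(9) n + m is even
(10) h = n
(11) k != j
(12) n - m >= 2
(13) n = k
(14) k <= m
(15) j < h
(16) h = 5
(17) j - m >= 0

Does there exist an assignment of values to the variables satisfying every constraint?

Unsatisfiable

Constraint 16 fixes h = 5 and constraint 8 fixes k = 1. Constraints 10 and 13 give h = n = k, so h = k. But 5 ≠ 1 — contradiction.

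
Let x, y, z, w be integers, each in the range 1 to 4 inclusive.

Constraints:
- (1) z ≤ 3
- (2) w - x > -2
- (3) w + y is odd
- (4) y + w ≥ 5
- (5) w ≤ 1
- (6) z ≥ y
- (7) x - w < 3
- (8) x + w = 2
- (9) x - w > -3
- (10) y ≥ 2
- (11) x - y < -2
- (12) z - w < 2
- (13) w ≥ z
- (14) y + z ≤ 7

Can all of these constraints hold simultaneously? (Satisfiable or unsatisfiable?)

Unsatisfiable

From constraints 1 and 6: y ≤ z ≤ 3. From constraint 5: w ≤ 1. Hence y + w ≤ 4. But constraint 4 requires y + w ≥ 5, and 5 > 4. Contradiction.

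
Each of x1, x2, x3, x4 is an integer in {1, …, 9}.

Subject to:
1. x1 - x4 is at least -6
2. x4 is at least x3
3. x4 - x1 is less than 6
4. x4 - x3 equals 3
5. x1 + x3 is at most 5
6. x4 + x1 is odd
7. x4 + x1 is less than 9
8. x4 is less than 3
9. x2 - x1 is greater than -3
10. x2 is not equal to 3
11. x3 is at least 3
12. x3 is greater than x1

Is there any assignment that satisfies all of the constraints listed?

Unsatisfiable

From constraints 2 and 11: x4 ≥ x3 and x3 ≥ 3, so x4 ≥ 3. From constraint 8: x4 ≤ 2. But 2 < 3, so no value of x4 works.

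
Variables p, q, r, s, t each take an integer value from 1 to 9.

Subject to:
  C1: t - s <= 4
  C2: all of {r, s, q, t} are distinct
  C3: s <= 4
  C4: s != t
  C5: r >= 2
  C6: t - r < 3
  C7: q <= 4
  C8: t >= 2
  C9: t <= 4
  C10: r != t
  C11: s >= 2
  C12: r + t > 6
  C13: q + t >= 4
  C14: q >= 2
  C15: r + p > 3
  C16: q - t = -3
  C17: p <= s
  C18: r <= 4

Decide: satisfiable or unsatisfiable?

Unsatisfiable

Constraints 3, 5, 7, 8, 9, 11, 14, and 18 confine each of r, s, q, t to the 3 values {2, …, 4}.
Constraint 2 requires all 4 of them to be distinct, but only 3 values are available — impossible by the pigeonhole principle.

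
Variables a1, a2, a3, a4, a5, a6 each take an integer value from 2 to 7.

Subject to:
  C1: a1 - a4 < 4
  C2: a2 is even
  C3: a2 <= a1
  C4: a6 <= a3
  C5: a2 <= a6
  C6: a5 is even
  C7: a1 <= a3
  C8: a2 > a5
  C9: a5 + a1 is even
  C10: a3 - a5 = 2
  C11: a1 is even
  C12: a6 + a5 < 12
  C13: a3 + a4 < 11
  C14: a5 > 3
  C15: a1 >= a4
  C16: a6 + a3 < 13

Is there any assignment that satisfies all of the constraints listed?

Satisfiable

The assignment a1 = 6, a2 = 6, a3 = 6, a4 = 3, a5 = 4, a6 = 6 works:
  constraint 1 holds since a1 - a4 = 3.
  constraint 10 holds since a3 - a5 = 2.
The rest check out directly.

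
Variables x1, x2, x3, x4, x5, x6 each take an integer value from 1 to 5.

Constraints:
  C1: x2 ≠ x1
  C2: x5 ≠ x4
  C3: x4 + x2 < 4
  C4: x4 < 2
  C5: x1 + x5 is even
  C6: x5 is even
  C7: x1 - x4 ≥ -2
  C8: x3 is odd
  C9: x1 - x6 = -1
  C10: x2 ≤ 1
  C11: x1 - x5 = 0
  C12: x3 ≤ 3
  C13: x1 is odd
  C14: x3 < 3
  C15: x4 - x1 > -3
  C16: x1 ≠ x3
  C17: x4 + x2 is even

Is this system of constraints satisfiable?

Constraint 13 makes x1 odd and constraint 6 makes x5 even, so x1 + x5 must be odd. Constraint 5 says x1 + x5 is even — contradiction.

Unsatisfiable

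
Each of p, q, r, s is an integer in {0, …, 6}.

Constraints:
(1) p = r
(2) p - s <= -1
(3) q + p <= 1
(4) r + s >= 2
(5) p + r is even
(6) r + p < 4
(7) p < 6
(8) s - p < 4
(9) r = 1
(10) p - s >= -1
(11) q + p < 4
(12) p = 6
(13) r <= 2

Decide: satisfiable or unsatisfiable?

Constraint 12 fixes p = 6 and constraint 9 fixes r = 1, but constraint 1 requires p = r. Since 6 ≠ 1, contradiction.

Unsatisfiable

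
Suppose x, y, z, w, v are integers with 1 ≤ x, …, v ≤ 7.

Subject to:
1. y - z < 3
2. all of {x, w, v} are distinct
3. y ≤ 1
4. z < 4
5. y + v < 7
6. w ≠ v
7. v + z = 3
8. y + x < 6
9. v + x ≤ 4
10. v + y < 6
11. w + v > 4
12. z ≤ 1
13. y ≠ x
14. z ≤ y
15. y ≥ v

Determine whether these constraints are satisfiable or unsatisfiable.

From constraints 3 and 15: v ≤ y ≤ 1. From constraint 12: z ≤ 1. Hence v + z ≤ 2. But constraint 7 requires v + z = 3, and 3 > 2. Contradiction.

Unsatisfiable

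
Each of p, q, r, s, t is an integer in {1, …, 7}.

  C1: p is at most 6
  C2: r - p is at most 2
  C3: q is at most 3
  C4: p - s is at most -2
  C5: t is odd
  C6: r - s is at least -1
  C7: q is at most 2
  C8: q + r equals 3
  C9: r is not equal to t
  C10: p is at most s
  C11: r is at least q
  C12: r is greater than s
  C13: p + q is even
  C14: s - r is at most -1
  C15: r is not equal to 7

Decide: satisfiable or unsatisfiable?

Unsatisfiable

Constraints 2, 4, and 14 give r − s ≥ 1, s − p ≥ 2, p − r ≥ -2.
Adding all 3 inequalities: the left sides telescope to 0, and the right sides sum to 1 + 2 + (-2) = 1. So 0 ≥ 1, which is false.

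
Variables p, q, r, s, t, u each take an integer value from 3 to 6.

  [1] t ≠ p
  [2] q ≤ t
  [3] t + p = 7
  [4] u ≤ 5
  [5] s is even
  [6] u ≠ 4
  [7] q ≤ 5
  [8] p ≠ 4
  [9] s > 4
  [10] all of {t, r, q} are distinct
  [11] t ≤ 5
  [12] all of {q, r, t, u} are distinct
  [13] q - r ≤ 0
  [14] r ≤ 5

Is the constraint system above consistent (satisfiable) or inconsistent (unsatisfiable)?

Unsatisfiable

Constraints 4, 7, 11, and 14 confine each of q, r, t, u to the 3 values {3, …, 5} (the domain already gives each ≥ 3).
Constraint 12 requires all 4 of them to be distinct, but only 3 values are available — impossible by the pigeonhole principle.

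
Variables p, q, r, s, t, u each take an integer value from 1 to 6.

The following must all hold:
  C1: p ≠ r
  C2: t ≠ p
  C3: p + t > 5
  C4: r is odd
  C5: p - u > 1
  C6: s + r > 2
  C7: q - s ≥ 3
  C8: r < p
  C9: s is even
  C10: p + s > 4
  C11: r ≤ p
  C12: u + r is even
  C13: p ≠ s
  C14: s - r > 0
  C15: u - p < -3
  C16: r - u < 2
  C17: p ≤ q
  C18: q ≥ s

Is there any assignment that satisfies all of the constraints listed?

One satisfying assignment is p = 5, q = 5, r = 1, s = 2, t = 2, u = 1.
For the less obvious constraints — constraint 3: p + t = 7; constraint 5: p - u = 4 — and the others hold by inspection.

Satisfiable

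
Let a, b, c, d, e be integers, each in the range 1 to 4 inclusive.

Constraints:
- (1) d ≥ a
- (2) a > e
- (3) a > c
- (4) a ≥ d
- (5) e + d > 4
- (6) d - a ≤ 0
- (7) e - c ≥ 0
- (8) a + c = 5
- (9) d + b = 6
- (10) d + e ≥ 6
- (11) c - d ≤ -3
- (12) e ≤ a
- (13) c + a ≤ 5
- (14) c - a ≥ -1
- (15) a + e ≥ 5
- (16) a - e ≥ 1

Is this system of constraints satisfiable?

Unsatisfiable

Constraints 6, 11, and 14 give c − a ≥ -1, a − d ≥ 0, d − c ≥ 3.
Adding all 3 inequalities: the left sides telescope to 0, and the right sides sum to (-1) + 0 + 3 = 2. So 0 ≥ 2, which is false.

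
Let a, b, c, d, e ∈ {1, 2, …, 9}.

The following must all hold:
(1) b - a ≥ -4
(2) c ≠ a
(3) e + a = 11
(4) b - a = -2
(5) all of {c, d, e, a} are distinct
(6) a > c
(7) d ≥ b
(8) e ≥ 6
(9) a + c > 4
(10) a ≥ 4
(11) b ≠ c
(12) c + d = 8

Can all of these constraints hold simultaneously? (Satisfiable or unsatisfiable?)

Satisfiable

Setting (a, b, c, d, e) = (4, 2, 3, 5, 7) satisfies everything: constraint 1: b - a = -2; constraint 3: e + a = 11, and the others follow.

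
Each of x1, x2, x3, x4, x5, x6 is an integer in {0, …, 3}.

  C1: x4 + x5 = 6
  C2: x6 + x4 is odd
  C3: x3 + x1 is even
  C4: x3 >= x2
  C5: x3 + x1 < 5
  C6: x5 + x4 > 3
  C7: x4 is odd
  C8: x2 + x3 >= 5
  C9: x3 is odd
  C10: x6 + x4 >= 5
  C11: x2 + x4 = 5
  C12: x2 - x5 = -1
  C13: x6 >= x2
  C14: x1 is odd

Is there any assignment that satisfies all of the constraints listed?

Take x1 = 1, x2 = 2, x3 = 3, x4 = 3, x5 = 3, x6 = 2. Then constraint 1: x4 + x5 = 6; constraint 5: x3 + x1 = 4, and every other listed constraint is also met.

Satisfiable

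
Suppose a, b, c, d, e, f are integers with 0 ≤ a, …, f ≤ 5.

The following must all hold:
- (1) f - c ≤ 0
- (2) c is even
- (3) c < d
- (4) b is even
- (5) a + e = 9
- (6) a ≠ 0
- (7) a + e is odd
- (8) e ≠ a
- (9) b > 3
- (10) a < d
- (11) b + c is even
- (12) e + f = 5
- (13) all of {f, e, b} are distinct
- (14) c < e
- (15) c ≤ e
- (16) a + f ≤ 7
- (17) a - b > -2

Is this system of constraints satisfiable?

Satisfiable

Try a = 4, b = 4, c = 2, d = 5, e = 5, f = 0.
Check constraint 1: f - c = -2; constraint 5: a + e = 9; constraint 12: e + f = 5. The remaining constraints are straightforward to verify.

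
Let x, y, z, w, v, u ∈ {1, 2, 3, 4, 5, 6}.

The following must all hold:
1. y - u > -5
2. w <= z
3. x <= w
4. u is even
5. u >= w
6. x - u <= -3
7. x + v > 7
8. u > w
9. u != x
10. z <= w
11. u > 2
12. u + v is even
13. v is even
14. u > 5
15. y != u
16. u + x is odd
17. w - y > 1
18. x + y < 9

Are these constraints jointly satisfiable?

Satisfiable

One satisfying assignment is x = 3, y = 3, z = 5, w = 5, v = 6, u = 6.
For the less obvious constraints — constraint 1: y - u = -3; constraint 6: x - u = -3 — and the others hold by inspection.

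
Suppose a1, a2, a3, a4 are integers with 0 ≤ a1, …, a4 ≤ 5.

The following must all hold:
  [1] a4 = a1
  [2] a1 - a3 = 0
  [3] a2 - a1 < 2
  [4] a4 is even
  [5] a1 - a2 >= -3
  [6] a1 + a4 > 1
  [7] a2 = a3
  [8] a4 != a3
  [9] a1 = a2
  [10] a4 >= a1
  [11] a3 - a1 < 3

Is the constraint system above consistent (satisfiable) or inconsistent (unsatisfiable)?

Unsatisfiable

From constraints 1, 7, and 9, a4 = a1 = a2 = a3, so a4 = a3. But constraint 8 says a4 ≠ a3. Contradiction.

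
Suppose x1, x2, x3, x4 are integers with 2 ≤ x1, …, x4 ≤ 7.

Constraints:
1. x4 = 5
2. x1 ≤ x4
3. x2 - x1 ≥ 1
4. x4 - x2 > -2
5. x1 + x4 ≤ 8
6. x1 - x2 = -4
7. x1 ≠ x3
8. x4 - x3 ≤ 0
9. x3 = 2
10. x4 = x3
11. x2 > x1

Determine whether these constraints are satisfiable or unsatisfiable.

Unsatisfiable

Constraint 1 fixes x4 = 5 and constraint 9 fixes x3 = 2, but constraint 10 requires x4 = x3. Since 5 ≠ 2, contradiction.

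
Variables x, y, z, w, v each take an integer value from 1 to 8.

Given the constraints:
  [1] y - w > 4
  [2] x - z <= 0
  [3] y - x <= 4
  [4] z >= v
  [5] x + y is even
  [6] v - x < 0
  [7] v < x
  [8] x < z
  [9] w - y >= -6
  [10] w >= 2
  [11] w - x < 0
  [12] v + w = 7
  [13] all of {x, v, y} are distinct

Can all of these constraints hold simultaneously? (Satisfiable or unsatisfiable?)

Satisfiable

One satisfying assignment is x = 6, y = 8, z = 8, w = 3, v = 4.
For the less obvious constraints — constraint 1: y - w = 5; constraint 2: x - z = -2 — and the others hold by inspection.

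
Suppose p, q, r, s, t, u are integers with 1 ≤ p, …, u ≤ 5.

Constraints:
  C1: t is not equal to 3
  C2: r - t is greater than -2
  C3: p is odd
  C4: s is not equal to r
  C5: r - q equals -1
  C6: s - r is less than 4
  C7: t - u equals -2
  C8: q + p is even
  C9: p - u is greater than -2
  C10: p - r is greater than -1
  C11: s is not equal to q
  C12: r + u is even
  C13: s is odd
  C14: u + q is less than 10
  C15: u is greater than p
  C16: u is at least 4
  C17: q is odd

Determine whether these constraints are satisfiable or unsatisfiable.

The assignment p = 3, q = 3, r = 2, s = 5, t = 2, u = 4 works:
  constraint 2 holds since r - t = 0.
  constraint 5 holds since r - q = -1.
The rest check out directly.

Satisfiable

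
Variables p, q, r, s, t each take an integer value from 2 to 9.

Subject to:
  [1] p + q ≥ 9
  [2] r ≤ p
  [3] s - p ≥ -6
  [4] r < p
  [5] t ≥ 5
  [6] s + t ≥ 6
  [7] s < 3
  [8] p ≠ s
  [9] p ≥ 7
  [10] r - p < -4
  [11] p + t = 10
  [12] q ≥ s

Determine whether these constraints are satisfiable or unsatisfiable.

Unsatisfiable

From constraint 9: p ≥ 7. From constraint 5: t ≥ 5. Hence p + t ≥ 12. But constraint 11 requires p + t = 10, and 10 < 12. Contradiction.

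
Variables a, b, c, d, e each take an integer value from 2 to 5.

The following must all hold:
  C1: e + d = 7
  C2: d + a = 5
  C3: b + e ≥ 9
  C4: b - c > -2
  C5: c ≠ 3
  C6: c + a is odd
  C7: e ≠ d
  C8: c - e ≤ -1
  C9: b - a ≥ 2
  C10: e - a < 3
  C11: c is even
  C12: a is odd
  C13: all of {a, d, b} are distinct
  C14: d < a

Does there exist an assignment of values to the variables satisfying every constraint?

Take a = 3, b = 5, c = 4, d = 2, e = 5. Then constraint 1: e + d = 7; constraint 2: d + a = 5, and every other listed constraint is also met.

Satisfiable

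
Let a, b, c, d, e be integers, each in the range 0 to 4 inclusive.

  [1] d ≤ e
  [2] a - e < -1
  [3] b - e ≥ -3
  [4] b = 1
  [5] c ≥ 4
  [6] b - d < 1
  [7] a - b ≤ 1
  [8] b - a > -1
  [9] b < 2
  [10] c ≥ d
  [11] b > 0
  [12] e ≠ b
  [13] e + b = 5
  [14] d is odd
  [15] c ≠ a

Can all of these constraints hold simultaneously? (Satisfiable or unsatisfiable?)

Satisfiable

One satisfying assignment is a = 1, b = 1, c = 4, d = 1, e = 4.
For the less obvious constraints — constraint 2: a - e = -3; constraint 3: b - e = -3 — and the others hold by inspection.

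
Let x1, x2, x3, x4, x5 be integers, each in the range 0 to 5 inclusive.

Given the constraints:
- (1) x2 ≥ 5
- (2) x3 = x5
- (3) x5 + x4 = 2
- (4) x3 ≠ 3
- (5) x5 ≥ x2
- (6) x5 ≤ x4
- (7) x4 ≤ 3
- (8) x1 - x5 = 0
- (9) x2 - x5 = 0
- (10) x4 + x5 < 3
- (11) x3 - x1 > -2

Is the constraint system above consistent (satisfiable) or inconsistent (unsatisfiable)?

From constraints 1 and 5: x5 ≥ x2 and x2 ≥ 5, so x5 ≥ 5. From constraints 6 and 7: x5 ≤ x4 and x4 ≤ 3, so x5 ≤ 3. But 3 < 5, so no value of x5 works.

Unsatisfiable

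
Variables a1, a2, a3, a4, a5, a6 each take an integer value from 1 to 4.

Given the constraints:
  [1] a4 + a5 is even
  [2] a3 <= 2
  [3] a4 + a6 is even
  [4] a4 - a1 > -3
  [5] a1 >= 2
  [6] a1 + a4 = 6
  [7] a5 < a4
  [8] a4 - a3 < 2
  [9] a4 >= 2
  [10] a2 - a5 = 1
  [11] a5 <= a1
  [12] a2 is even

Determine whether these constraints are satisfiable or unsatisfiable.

Satisfiable

The assignment a1 = 3, a2 = 2, a3 = 2, a4 = 3, a5 = 1, a6 = 1 works:
  constraint 4 holds since a4 - a1 = 0.
  constraint 6 holds since a1 + a4 = 6.
  constraint 8 holds since a4 - a3 = 1.
The rest check out directly.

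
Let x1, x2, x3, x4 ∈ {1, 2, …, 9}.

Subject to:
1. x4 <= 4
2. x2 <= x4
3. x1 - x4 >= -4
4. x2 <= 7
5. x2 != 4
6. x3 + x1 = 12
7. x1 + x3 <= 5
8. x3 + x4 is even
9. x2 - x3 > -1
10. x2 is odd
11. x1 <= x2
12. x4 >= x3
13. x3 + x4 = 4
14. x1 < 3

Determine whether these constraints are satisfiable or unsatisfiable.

Unsatisfiable

From constraints 1 and 12: x3 ≤ x4 ≤ 4. From constraints 4 and 11: x1 ≤ x2 ≤ 7. Hence x3 + x1 ≤ 11. But constraint 6 requires x3 + x1 = 12, and 12 > 11. Contradiction.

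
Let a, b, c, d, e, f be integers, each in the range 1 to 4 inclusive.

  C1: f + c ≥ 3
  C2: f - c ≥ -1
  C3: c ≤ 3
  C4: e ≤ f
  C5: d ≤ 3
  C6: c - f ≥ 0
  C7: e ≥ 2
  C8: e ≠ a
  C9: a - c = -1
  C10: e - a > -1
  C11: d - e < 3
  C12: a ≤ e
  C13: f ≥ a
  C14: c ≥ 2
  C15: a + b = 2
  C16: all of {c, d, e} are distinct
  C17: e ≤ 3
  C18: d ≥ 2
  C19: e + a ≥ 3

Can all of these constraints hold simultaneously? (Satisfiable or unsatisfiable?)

Unsatisfiable

Constraints 3, 5, 7, 14, 17, and 18 confine each of c, d, e to the 2 values {2, 3}.
Constraint 16 requires all 3 of them to be distinct, but only 2 values are available — impossible by the pigeonhole principle.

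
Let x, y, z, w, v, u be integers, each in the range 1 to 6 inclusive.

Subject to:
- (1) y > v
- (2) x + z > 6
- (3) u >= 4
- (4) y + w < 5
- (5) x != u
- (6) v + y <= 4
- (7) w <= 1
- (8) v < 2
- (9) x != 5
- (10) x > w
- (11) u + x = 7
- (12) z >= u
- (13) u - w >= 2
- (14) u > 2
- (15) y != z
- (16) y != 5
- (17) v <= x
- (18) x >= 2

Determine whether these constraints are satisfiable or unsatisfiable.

Satisfiable

Setting (x, y, z, w, v, u) = (2, 2, 5, 1, 1, 5) satisfies everything: constraint 2: x + z = 7; constraint 4: y + w = 3, and the others follow.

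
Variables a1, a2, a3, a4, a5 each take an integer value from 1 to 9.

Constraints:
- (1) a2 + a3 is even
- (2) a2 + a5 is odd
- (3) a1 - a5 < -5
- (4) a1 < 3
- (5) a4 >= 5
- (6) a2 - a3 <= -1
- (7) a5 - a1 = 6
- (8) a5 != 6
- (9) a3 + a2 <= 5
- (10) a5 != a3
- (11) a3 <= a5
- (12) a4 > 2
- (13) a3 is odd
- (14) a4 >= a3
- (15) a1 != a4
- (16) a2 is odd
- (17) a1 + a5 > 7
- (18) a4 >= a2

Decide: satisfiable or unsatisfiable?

Satisfiable

Take a1 = 2, a2 = 1, a3 = 3, a4 = 8, a5 = 8. Then constraint 3: a1 - a5 = -6; constraint 6: a2 - a3 = -2, and every other listed constraint is also met.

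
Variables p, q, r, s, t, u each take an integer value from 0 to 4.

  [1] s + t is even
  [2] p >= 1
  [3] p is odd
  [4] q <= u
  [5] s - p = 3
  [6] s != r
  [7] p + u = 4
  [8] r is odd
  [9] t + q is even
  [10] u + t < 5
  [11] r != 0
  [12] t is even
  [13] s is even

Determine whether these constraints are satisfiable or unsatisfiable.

Satisfiable

Setting (p, q, r, s, t, u) = (1, 2, 3, 4, 0, 3) satisfies everything: constraint 5: s - p = 3; constraint 7: p + u = 4; constraint 10: u + t = 3, and the others follow.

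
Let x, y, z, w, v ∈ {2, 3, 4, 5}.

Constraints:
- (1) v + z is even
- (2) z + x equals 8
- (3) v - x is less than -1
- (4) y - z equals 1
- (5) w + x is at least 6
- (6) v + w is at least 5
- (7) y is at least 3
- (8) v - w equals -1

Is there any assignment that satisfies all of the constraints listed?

The assignment x = 4, y = 5, z = 4, w = 3, v = 2 works:
  constraint 2 holds since z + x = 8.
  constraint 3 holds since v - x = -2.
The rest check out directly.

Satisfiable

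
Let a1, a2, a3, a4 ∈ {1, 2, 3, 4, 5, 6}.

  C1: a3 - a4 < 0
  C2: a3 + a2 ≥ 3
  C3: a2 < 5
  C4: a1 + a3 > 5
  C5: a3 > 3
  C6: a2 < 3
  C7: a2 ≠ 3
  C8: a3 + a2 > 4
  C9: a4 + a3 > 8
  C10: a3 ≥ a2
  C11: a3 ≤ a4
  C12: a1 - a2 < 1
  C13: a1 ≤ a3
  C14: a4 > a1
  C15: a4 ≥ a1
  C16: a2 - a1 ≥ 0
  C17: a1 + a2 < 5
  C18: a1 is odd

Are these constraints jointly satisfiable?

Setting (a1, a2, a3, a4) = (1, 1, 5, 6) satisfies everything: constraint 1: a3 - a4 = -1; constraint 2: a3 + a2 = 6, and the others follow.

Satisfiable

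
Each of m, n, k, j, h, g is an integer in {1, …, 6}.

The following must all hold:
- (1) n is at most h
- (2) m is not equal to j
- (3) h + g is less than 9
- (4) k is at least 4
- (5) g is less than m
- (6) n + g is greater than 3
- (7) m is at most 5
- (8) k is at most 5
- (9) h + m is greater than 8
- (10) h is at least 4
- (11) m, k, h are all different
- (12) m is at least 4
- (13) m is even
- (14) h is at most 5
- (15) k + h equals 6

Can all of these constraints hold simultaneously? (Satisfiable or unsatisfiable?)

Unsatisfiable

Constraints 4, 7, 8, 10, 12, and 14 confine each of m, k, h to the 2 values {4, 5}.
Constraint 11 requires all 3 of them to be distinct, but only 2 values are available — impossible by the pigeonhole principle.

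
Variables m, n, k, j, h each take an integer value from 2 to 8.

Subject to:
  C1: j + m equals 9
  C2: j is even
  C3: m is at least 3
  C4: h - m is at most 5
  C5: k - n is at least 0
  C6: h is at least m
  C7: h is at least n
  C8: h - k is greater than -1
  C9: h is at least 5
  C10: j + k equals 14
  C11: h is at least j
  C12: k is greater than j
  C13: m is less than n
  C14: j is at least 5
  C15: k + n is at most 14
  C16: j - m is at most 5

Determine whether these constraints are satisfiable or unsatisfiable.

Satisfiable

One satisfying assignment is m = 3, n = 5, k = 8, j = 6, h = 8.
For the less obvious constraints — constraint 1: j + m = 9; constraint 4: h - m = 5 — and the others hold by inspection.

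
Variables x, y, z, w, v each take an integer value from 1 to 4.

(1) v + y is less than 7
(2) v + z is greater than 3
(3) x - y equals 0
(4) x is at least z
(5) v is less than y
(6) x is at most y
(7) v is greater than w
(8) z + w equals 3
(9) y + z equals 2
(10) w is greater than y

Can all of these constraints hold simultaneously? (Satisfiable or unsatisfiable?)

Constraints 5, 7, and 10 give w < v, v < y, y < w. Chaining: w < v < y < w, which forces w < w — impossible.

Unsatisfiable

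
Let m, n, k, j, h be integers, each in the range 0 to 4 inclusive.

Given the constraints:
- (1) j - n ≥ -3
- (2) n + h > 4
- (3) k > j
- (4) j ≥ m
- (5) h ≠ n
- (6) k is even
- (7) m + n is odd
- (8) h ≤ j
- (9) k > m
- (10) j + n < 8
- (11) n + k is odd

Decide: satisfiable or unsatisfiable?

Satisfiable

Try m = 0, n = 3, k = 4, j = 3, h = 2.
Check constraint 1: j - n = 0; constraint 2: n + h = 5; constraint 10: j + n = 6. The remaining constraints are straightforward to verify.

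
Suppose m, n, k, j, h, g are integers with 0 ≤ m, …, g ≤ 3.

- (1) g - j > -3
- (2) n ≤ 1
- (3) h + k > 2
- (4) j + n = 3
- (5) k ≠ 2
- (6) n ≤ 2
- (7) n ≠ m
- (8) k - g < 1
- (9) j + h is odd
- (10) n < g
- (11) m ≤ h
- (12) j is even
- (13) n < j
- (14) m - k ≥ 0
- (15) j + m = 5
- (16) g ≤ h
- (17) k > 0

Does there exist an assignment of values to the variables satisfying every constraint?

One satisfying assignment is m = 3, n = 1, k = 1, j = 2, h = 3, g = 2.
For the less obvious constraints — constraint 1: g - j = 0; constraint 3: h + k = 4; constraint 4: j + n = 3 — and the others hold by inspection.

Satisfiable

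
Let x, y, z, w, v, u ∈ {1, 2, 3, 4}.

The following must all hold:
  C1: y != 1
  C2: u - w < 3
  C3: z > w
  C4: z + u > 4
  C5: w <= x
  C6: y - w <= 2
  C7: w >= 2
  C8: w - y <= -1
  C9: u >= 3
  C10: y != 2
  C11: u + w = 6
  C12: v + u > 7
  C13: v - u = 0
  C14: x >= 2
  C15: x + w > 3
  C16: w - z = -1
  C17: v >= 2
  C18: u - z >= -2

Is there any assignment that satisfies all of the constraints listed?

The assignment x = 3, y = 4, z = 3, w = 2, v = 4, u = 4 works:
  constraint 2 holds since u - w = 2.
  constraint 4 holds since z + u = 7.
The rest check out directly.

Satisfiable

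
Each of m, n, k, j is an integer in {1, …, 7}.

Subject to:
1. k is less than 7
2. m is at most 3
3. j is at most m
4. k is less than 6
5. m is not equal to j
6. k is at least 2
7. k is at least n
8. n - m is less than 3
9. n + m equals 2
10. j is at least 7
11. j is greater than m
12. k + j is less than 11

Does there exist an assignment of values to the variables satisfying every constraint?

From constraints 3 and 10: m ≥ j and j ≥ 7, so m ≥ 7. From constraint 2: m ≤ 3. But 3 < 7, so no value of m works.

Unsatisfiable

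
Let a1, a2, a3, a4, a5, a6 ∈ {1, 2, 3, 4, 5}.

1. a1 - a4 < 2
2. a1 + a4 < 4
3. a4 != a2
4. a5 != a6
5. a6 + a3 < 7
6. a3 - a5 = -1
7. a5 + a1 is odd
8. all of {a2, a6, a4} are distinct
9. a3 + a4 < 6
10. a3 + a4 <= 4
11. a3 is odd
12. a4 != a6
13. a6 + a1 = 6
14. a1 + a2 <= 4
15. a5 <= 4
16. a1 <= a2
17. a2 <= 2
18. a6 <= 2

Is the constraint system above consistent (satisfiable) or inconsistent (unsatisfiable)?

Unsatisfiable

From constraint 18: a6 ≤ 2. From constraints 16 and 17: a1 ≤ a2 ≤ 2. Hence a6 + a1 ≤ 4. But constraint 13 requires a6 + a1 = 6, and 6 > 4. Contradiction.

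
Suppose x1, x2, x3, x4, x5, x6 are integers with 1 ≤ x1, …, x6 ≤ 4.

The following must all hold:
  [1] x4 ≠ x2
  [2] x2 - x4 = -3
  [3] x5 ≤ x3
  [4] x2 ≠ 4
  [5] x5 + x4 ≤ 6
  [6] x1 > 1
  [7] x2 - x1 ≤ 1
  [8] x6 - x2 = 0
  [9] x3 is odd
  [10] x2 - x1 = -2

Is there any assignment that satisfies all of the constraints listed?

Satisfiable

One satisfying assignment is x1 = 3, x2 = 1, x3 = 3, x4 = 4, x5 = 2, x6 = 1.
For the less obvious constraints — constraint 2: x2 - x4 = -3; constraint 5: x5 + x4 = 6; constraint 7: x2 - x1 = -2 — and the others hold by inspection.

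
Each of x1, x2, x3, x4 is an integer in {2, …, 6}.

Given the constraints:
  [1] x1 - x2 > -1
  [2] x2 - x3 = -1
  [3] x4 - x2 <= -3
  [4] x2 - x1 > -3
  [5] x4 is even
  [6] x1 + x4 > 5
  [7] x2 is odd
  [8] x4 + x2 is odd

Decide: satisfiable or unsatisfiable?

Satisfiable

One satisfying assignment is x1 = 6, x2 = 5, x3 = 6, x4 = 2.
For the less obvious constraints — constraint 1: x1 - x2 = 1; constraint 2: x2 - x3 = -1; constraint 3: x4 - x2 = -3 — and the others hold by inspection.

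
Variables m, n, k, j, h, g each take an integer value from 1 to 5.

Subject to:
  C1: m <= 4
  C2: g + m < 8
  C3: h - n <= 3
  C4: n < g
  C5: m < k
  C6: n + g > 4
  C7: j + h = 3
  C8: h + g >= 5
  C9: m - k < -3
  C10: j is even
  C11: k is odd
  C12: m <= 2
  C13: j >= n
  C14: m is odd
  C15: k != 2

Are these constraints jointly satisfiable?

Satisfiable

One satisfying assignment is m = 1, n = 1, k = 5, j = 2, h = 1, g = 5.
For the less obvious constraints — constraint 2: g + m = 6; constraint 3: h - n = 0 — and the others hold by inspection.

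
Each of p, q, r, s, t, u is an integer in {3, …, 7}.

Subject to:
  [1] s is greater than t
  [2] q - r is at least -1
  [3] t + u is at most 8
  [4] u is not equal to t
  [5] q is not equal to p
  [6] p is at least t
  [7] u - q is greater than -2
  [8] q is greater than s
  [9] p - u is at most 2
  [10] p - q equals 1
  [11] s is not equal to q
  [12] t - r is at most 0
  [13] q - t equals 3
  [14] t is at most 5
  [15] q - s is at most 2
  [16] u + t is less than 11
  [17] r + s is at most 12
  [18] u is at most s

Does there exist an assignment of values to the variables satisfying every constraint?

Satisfiable

Try p = 7, q = 6, r = 5, s = 5, t = 3, u = 5.
Check constraint 2: q - r = 1; constraint 3: t + u = 8. The remaining constraints are straightforward to verify.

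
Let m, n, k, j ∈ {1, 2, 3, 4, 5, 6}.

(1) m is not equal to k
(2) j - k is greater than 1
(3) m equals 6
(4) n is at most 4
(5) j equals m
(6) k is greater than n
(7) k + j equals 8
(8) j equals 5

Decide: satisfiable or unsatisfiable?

Unsatisfiable

Constraint 8 fixes j = 5 and constraint 3 fixes m = 6, but constraint 5 requires j = m. Since 5 ≠ 6, contradiction.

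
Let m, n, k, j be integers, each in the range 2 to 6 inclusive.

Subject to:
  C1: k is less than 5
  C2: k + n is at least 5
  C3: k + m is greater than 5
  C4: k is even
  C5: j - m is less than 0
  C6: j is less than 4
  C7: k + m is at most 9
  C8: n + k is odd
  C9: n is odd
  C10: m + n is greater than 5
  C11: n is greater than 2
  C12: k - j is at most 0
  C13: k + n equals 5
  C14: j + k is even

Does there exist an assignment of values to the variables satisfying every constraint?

Satisfiable

One satisfying assignment is m = 5, n = 3, k = 2, j = 2.
For the less obvious constraints — constraint 2: k + n = 5; constraint 3: k + m = 7 — and the others hold by inspection.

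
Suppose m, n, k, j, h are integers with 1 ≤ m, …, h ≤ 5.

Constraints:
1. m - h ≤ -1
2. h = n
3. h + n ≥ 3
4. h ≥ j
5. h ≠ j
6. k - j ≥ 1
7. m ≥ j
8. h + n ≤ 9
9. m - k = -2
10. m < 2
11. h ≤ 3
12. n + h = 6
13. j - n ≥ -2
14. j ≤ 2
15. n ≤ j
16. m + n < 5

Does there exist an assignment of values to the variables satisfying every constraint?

From constraints 14 and 15: n ≤ j ≤ 2. From constraint 11: h ≤ 3. Hence n + h ≤ 5. But constraint 12 requires n + h = 6, and 6 > 5. Contradiction.

Unsatisfiable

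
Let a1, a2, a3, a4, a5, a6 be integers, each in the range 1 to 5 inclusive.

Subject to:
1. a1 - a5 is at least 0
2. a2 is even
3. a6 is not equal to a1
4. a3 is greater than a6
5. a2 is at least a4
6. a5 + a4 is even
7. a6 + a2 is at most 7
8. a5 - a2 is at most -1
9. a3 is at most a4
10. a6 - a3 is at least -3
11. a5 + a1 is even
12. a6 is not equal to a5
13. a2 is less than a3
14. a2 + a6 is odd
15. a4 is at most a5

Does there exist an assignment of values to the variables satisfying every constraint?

Unsatisfiable

Constraints 8, 9, 13, and 15 give a2 < a3, a3 ≤ a4, a4 ≤ a5, a5 < a2. Chaining: a2 < a3 ≤ a4 ≤ a5 < a2, which forces a2 < a2 — impossible.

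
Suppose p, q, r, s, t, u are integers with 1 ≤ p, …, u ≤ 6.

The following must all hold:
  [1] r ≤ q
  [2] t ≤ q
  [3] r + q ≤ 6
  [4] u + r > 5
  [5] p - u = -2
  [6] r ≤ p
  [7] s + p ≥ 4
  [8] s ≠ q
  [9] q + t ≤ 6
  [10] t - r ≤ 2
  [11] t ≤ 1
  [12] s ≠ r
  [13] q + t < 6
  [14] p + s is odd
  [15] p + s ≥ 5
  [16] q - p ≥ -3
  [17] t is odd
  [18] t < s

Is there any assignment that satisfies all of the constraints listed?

Satisfiable

Take p = 4, q = 2, r = 1, s = 3, t = 1, u = 6. Then constraint 3: r + q = 3; constraint 4: u + r = 7; constraint 5: p - u = -2, and every other listed constraint is also met.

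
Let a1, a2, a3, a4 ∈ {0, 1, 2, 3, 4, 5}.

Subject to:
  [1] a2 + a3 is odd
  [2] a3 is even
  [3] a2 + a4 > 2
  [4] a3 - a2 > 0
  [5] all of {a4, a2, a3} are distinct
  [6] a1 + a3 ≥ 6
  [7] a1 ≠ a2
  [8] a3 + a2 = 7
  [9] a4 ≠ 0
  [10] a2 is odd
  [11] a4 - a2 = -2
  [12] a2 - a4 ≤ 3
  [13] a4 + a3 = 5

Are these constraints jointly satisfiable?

One satisfying assignment is a1 = 5, a2 = 3, a3 = 4, a4 = 1.
For the less obvious constraints — constraint 3: a2 + a4 = 4; constraint 4: a3 - a2 = 1; constraint 6: a1 + a3 = 9 — and the others hold by inspection.

Satisfiable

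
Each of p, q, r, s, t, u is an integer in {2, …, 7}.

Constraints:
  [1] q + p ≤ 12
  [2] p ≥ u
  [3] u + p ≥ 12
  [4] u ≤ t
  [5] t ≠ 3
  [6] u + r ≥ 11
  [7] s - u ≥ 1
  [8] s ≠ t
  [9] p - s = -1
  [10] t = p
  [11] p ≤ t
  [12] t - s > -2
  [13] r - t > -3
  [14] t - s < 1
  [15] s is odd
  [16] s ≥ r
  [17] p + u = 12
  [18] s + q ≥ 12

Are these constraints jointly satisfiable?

Satisfiable

Try p = 6, q = 6, r = 5, s = 7, t = 6, u = 6.
Check constraint 1: q + p = 12; constraint 3: u + p = 12. The remaining constraints are straightforward to verify.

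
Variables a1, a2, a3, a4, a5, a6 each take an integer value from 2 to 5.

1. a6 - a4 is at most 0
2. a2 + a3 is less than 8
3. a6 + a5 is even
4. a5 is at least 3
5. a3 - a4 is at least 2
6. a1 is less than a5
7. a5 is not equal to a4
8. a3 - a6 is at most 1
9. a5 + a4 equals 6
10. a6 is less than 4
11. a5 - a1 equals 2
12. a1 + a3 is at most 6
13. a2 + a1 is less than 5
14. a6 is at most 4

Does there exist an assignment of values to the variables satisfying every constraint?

Unsatisfiable

Constraints 1, 5, and 8 give a4 − a6 ≥ 0, a6 − a3 ≥ -1, a3 − a4 ≥ 2.
Adding all 3 inequalities: the left sides telescope to 0, and the right sides sum to 0 + (-1) + 2 = 1. So 0 ≥ 1, which is false.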